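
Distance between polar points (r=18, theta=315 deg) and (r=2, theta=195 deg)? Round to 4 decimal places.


d = sqrt(r1^2 + r2^2 - 2*r1*r2*cos(t2-t1))
d = sqrt(18^2 + 2^2 - 2*18*2*cos(195-315)) = 19.0788

19.0788


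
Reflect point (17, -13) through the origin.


Reflection through origin: (x, y) -> (-x, -y)
(17, -13) -> (-17, 13)

(-17, 13)


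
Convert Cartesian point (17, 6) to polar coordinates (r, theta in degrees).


r = sqrt(17^2 + 6^2) = 18.0278
theta = atan2(6, 17) = 19.44 degrees

r = 18.0278, theta = 19.44 degrees


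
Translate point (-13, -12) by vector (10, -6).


Translation: (x+dx, y+dy) = (-13+10, -12+-6) = (-3, -18)

(-3, -18)


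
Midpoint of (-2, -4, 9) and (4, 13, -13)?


Midpoint = ((-2+4)/2, (-4+13)/2, (9+-13)/2) = (1, 4.5, -2)

(1, 4.5, -2)


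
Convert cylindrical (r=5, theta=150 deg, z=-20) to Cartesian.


x = 5 * cos(150) = -4.3301
y = 5 * sin(150) = 2.5
z = -20

(-4.3301, 2.5, -20)


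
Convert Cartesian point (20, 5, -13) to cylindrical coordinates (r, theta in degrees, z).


r = sqrt(20^2 + 5^2) = 20.6155
theta = atan2(5, 20) = 14.0362 deg
z = -13

r = 20.6155, theta = 14.0362 deg, z = -13


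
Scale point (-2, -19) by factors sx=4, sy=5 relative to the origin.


Scaling: (x*sx, y*sy) = (-2*4, -19*5) = (-8, -95)

(-8, -95)


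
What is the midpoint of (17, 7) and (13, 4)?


Midpoint = ((17+13)/2, (7+4)/2) = (15, 5.5)

(15, 5.5)


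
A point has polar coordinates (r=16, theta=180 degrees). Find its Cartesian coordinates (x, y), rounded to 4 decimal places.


x = 16 * cos(180) = -16
y = 16 * sin(180) = 0

(-16, 0)


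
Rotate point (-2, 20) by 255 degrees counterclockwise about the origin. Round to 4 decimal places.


x' = -2*cos(255) - 20*sin(255) = 19.8362
y' = -2*sin(255) + 20*cos(255) = -3.2445

(19.8362, -3.2445)


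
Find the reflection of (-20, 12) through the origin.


Reflection through origin: (x, y) -> (-x, -y)
(-20, 12) -> (20, -12)

(20, -12)


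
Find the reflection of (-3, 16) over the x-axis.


Reflection across x-axis: (x, y) -> (x, -y)
(-3, 16) -> (-3, -16)

(-3, -16)


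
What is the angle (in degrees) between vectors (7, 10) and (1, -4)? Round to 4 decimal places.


dot = 7*1 + 10*-4 = -33
|u| = 12.2066, |v| = 4.1231
cos(angle) = -0.6557
angle = 130.9717 degrees

130.9717 degrees


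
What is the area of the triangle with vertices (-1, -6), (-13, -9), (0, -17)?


Area = |x1(y2-y3) + x2(y3-y1) + x3(y1-y2)| / 2
= |-1*(-9--17) + -13*(-17--6) + 0*(-6--9)| / 2
= 67.5

67.5


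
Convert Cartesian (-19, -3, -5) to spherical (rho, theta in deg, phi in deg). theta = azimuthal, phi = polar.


rho = sqrt((-19)^2 + (-3)^2 + (-5)^2) = 19.8746
theta = atan2(-3, -19) = 188.9726 deg
phi = acos(-5/19.8746) = 104.5709 deg

rho = 19.8746, theta = 188.9726 deg, phi = 104.5709 deg


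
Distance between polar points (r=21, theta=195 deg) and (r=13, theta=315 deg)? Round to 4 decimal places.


d = sqrt(r1^2 + r2^2 - 2*r1*r2*cos(t2-t1))
d = sqrt(21^2 + 13^2 - 2*21*13*cos(315-195)) = 29.7153

29.7153


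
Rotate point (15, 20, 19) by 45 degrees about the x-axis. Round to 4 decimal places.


x' = 15
y' = 20*cos(45) - 19*sin(45) = 0.7071
z' = 20*sin(45) + 19*cos(45) = 27.5772

(15, 0.7071, 27.5772)


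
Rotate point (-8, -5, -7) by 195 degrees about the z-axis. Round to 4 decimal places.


x' = -8*cos(195) - -5*sin(195) = 6.4333
y' = -8*sin(195) + -5*cos(195) = 6.9002
z' = -7

(6.4333, 6.9002, -7)


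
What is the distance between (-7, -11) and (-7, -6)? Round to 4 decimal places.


d = sqrt((-7--7)^2 + (-6--11)^2) = 5

5


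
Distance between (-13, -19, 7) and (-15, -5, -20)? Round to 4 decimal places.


d = sqrt((-15--13)^2 + (-5--19)^2 + (-20-7)^2) = 30.4795

30.4795


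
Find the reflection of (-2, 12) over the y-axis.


Reflection across y-axis: (x, y) -> (-x, y)
(-2, 12) -> (2, 12)

(2, 12)


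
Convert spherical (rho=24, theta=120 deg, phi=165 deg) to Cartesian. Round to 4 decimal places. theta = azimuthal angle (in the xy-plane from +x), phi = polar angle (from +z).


x = 24 * sin(165) * cos(120) = -3.1058
y = 24 * sin(165) * sin(120) = 5.3795
z = 24 * cos(165) = -23.1822

(-3.1058, 5.3795, -23.1822)


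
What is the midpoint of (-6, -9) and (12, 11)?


Midpoint = ((-6+12)/2, (-9+11)/2) = (3, 1)

(3, 1)


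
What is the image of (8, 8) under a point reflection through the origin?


Reflection through origin: (x, y) -> (-x, -y)
(8, 8) -> (-8, -8)

(-8, -8)


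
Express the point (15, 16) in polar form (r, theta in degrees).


r = sqrt(15^2 + 16^2) = 21.9317
theta = atan2(16, 15) = 46.8476 degrees

r = 21.9317, theta = 46.8476 degrees


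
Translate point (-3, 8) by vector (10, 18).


Translation: (x+dx, y+dy) = (-3+10, 8+18) = (7, 26)

(7, 26)


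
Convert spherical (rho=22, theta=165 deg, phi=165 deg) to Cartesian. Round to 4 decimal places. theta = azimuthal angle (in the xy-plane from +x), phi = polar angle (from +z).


x = 22 * sin(165) * cos(165) = -5.5
y = 22 * sin(165) * sin(165) = 1.4737
z = 22 * cos(165) = -21.2504

(-5.5, 1.4737, -21.2504)


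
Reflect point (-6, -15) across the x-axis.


Reflection across x-axis: (x, y) -> (x, -y)
(-6, -15) -> (-6, 15)

(-6, 15)


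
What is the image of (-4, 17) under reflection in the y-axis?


Reflection across y-axis: (x, y) -> (-x, y)
(-4, 17) -> (4, 17)

(4, 17)


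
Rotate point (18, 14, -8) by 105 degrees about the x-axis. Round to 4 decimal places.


x' = 18
y' = 14*cos(105) - -8*sin(105) = 4.1039
z' = 14*sin(105) + -8*cos(105) = 15.5935

(18, 4.1039, 15.5935)


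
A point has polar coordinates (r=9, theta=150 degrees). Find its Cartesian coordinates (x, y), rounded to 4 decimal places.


x = 9 * cos(150) = -7.7942
y = 9 * sin(150) = 4.5

(-7.7942, 4.5)


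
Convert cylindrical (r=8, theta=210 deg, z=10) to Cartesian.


x = 8 * cos(210) = -6.9282
y = 8 * sin(210) = -4
z = 10

(-6.9282, -4, 10)


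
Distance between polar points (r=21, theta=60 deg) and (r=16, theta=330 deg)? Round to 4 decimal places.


d = sqrt(r1^2 + r2^2 - 2*r1*r2*cos(t2-t1))
d = sqrt(21^2 + 16^2 - 2*21*16*cos(330-60)) = 26.4008

26.4008


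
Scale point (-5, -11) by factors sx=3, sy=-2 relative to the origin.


Scaling: (x*sx, y*sy) = (-5*3, -11*-2) = (-15, 22)

(-15, 22)


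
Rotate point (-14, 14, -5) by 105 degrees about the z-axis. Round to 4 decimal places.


x' = -14*cos(105) - 14*sin(105) = -9.8995
y' = -14*sin(105) + 14*cos(105) = -17.1464
z' = -5

(-9.8995, -17.1464, -5)


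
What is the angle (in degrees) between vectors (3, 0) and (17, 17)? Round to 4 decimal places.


dot = 3*17 + 0*17 = 51
|u| = 3, |v| = 24.0416
cos(angle) = 0.7071
angle = 45 degrees

45 degrees


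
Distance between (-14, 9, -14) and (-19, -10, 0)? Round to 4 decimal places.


d = sqrt((-19--14)^2 + (-10-9)^2 + (0--14)^2) = 24.1247

24.1247


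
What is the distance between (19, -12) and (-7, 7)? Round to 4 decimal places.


d = sqrt((-7-19)^2 + (7--12)^2) = 32.2025

32.2025


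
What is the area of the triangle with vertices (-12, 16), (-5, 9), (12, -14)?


Area = |x1(y2-y3) + x2(y3-y1) + x3(y1-y2)| / 2
= |-12*(9--14) + -5*(-14-16) + 12*(16-9)| / 2
= 21

21


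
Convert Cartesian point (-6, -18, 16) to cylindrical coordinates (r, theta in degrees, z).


r = sqrt((-6)^2 + (-18)^2) = 18.9737
theta = atan2(-18, -6) = 251.5651 deg
z = 16

r = 18.9737, theta = 251.5651 deg, z = 16


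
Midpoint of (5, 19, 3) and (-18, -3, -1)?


Midpoint = ((5+-18)/2, (19+-3)/2, (3+-1)/2) = (-6.5, 8, 1)

(-6.5, 8, 1)


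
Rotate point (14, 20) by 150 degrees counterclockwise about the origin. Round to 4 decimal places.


x' = 14*cos(150) - 20*sin(150) = -22.1244
y' = 14*sin(150) + 20*cos(150) = -10.3205

(-22.1244, -10.3205)


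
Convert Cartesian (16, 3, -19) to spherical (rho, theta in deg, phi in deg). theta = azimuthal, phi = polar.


rho = sqrt(16^2 + 3^2 + (-19)^2) = 25.02
theta = atan2(3, 16) = 10.6197 deg
phi = acos(-19/25.02) = 139.4107 deg

rho = 25.02, theta = 10.6197 deg, phi = 139.4107 deg


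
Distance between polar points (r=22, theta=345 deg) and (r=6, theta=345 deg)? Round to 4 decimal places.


d = sqrt(r1^2 + r2^2 - 2*r1*r2*cos(t2-t1))
d = sqrt(22^2 + 6^2 - 2*22*6*cos(345-345)) = 16

16


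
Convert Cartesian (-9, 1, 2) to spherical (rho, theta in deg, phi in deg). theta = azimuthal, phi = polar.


rho = sqrt((-9)^2 + 1^2 + 2^2) = 9.2736
theta = atan2(1, -9) = 173.6598 deg
phi = acos(2/9.2736) = 77.5454 deg

rho = 9.2736, theta = 173.6598 deg, phi = 77.5454 deg


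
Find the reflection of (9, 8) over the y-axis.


Reflection across y-axis: (x, y) -> (-x, y)
(9, 8) -> (-9, 8)

(-9, 8)


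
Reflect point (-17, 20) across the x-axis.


Reflection across x-axis: (x, y) -> (x, -y)
(-17, 20) -> (-17, -20)

(-17, -20)


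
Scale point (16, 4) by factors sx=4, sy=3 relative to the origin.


Scaling: (x*sx, y*sy) = (16*4, 4*3) = (64, 12)

(64, 12)


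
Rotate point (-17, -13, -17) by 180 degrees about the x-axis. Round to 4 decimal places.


x' = -17
y' = -13*cos(180) - -17*sin(180) = 13
z' = -13*sin(180) + -17*cos(180) = 17

(-17, 13, 17)


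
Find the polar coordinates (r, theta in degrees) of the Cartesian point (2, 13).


r = sqrt(2^2 + 13^2) = 13.1529
theta = atan2(13, 2) = 81.2538 degrees

r = 13.1529, theta = 81.2538 degrees


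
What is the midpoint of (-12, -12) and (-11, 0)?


Midpoint = ((-12+-11)/2, (-12+0)/2) = (-11.5, -6)

(-11.5, -6)


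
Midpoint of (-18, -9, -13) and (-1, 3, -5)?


Midpoint = ((-18+-1)/2, (-9+3)/2, (-13+-5)/2) = (-9.5, -3, -9)

(-9.5, -3, -9)


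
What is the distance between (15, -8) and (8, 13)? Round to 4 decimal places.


d = sqrt((8-15)^2 + (13--8)^2) = 22.1359

22.1359


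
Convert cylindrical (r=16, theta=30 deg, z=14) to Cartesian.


x = 16 * cos(30) = 13.8564
y = 16 * sin(30) = 8
z = 14

(13.8564, 8, 14)


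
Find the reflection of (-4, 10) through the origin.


Reflection through origin: (x, y) -> (-x, -y)
(-4, 10) -> (4, -10)

(4, -10)


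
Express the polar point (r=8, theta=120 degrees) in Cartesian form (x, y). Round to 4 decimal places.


x = 8 * cos(120) = -4
y = 8 * sin(120) = 6.9282

(-4, 6.9282)


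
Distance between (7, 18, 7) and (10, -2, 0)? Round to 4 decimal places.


d = sqrt((10-7)^2 + (-2-18)^2 + (0-7)^2) = 21.4009

21.4009


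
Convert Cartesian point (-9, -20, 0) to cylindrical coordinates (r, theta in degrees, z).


r = sqrt((-9)^2 + (-20)^2) = 21.9317
theta = atan2(-20, -9) = 245.7723 deg
z = 0

r = 21.9317, theta = 245.7723 deg, z = 0


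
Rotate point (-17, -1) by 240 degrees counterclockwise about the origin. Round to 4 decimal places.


x' = -17*cos(240) - -1*sin(240) = 7.634
y' = -17*sin(240) + -1*cos(240) = 15.2224

(7.634, 15.2224)


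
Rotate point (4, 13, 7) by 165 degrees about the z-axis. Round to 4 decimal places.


x' = 4*cos(165) - 13*sin(165) = -7.2284
y' = 4*sin(165) + 13*cos(165) = -11.5218
z' = 7

(-7.2284, -11.5218, 7)


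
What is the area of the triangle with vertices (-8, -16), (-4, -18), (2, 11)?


Area = |x1(y2-y3) + x2(y3-y1) + x3(y1-y2)| / 2
= |-8*(-18-11) + -4*(11--16) + 2*(-16--18)| / 2
= 64

64


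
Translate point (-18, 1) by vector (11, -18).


Translation: (x+dx, y+dy) = (-18+11, 1+-18) = (-7, -17)

(-7, -17)


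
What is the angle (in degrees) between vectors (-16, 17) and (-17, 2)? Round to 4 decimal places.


dot = -16*-17 + 17*2 = 306
|u| = 23.3452, |v| = 17.1172
cos(angle) = 0.7658
angle = 40.0259 degrees

40.0259 degrees


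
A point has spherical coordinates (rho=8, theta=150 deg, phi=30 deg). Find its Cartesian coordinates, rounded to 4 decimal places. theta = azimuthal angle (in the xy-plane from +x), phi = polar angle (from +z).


x = 8 * sin(30) * cos(150) = -3.4641
y = 8 * sin(30) * sin(150) = 2
z = 8 * cos(30) = 6.9282

(-3.4641, 2, 6.9282)


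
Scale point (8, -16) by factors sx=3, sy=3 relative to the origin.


Scaling: (x*sx, y*sy) = (8*3, -16*3) = (24, -48)

(24, -48)


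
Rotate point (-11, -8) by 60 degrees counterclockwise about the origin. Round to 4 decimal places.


x' = -11*cos(60) - -8*sin(60) = 1.4282
y' = -11*sin(60) + -8*cos(60) = -13.5263

(1.4282, -13.5263)


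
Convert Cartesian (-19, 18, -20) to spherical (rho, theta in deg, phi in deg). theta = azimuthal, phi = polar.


rho = sqrt((-19)^2 + 18^2 + (-20)^2) = 32.9393
theta = atan2(18, -19) = 136.5482 deg
phi = acos(-20/32.9393) = 127.3856 deg

rho = 32.9393, theta = 136.5482 deg, phi = 127.3856 deg


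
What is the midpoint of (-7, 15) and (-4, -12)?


Midpoint = ((-7+-4)/2, (15+-12)/2) = (-5.5, 1.5)

(-5.5, 1.5)


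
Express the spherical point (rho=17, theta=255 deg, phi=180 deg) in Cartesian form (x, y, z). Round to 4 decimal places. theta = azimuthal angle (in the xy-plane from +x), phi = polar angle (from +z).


x = 17 * sin(180) * cos(255) = 0
y = 17 * sin(180) * sin(255) = 0
z = 17 * cos(180) = -17

(0, 0, -17)


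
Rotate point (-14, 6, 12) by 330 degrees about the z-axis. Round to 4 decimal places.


x' = -14*cos(330) - 6*sin(330) = -9.1244
y' = -14*sin(330) + 6*cos(330) = 12.1962
z' = 12

(-9.1244, 12.1962, 12)


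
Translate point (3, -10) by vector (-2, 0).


Translation: (x+dx, y+dy) = (3+-2, -10+0) = (1, -10)

(1, -10)


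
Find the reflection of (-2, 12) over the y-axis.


Reflection across y-axis: (x, y) -> (-x, y)
(-2, 12) -> (2, 12)

(2, 12)


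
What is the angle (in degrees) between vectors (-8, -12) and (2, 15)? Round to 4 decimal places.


dot = -8*2 + -12*15 = -196
|u| = 14.4222, |v| = 15.1327
cos(angle) = -0.8981
angle = 153.9046 degrees

153.9046 degrees


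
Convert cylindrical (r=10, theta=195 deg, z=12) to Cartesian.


x = 10 * cos(195) = -9.6593
y = 10 * sin(195) = -2.5882
z = 12

(-9.6593, -2.5882, 12)


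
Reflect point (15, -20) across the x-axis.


Reflection across x-axis: (x, y) -> (x, -y)
(15, -20) -> (15, 20)

(15, 20)


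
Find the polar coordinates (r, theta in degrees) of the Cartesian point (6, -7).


r = sqrt(6^2 + (-7)^2) = 9.2195
theta = atan2(-7, 6) = 310.6013 degrees

r = 9.2195, theta = 310.6013 degrees


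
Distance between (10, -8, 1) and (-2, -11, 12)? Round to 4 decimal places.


d = sqrt((-2-10)^2 + (-11--8)^2 + (12-1)^2) = 16.5529

16.5529


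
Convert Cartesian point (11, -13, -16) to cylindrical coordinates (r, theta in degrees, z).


r = sqrt(11^2 + (-13)^2) = 17.0294
theta = atan2(-13, 11) = 310.2364 deg
z = -16

r = 17.0294, theta = 310.2364 deg, z = -16


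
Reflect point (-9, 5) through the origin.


Reflection through origin: (x, y) -> (-x, -y)
(-9, 5) -> (9, -5)

(9, -5)


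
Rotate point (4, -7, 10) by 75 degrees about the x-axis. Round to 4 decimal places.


x' = 4
y' = -7*cos(75) - 10*sin(75) = -11.471
z' = -7*sin(75) + 10*cos(75) = -4.1733

(4, -11.471, -4.1733)


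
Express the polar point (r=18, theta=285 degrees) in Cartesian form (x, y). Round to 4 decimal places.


x = 18 * cos(285) = 4.6587
y = 18 * sin(285) = -17.3867

(4.6587, -17.3867)


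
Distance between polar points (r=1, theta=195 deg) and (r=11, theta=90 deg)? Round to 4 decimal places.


d = sqrt(r1^2 + r2^2 - 2*r1*r2*cos(t2-t1))
d = sqrt(1^2 + 11^2 - 2*1*11*cos(90-195)) = 11.3002

11.3002


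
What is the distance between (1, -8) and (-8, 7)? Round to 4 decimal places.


d = sqrt((-8-1)^2 + (7--8)^2) = 17.4929

17.4929


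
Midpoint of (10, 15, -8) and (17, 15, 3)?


Midpoint = ((10+17)/2, (15+15)/2, (-8+3)/2) = (13.5, 15, -2.5)

(13.5, 15, -2.5)


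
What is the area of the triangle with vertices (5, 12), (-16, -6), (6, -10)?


Area = |x1(y2-y3) + x2(y3-y1) + x3(y1-y2)| / 2
= |5*(-6--10) + -16*(-10-12) + 6*(12--6)| / 2
= 240

240


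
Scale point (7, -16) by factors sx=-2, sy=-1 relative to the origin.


Scaling: (x*sx, y*sy) = (7*-2, -16*-1) = (-14, 16)

(-14, 16)


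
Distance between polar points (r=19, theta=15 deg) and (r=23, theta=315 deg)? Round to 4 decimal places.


d = sqrt(r1^2 + r2^2 - 2*r1*r2*cos(t2-t1))
d = sqrt(19^2 + 23^2 - 2*19*23*cos(315-15)) = 21.2838

21.2838


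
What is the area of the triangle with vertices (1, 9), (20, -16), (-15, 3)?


Area = |x1(y2-y3) + x2(y3-y1) + x3(y1-y2)| / 2
= |1*(-16-3) + 20*(3-9) + -15*(9--16)| / 2
= 257

257


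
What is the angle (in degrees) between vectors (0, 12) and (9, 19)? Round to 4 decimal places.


dot = 0*9 + 12*19 = 228
|u| = 12, |v| = 21.0238
cos(angle) = 0.9037
angle = 25.3462 degrees

25.3462 degrees


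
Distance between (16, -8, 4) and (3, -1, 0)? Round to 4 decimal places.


d = sqrt((3-16)^2 + (-1--8)^2 + (0-4)^2) = 15.2971

15.2971


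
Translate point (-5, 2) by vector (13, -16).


Translation: (x+dx, y+dy) = (-5+13, 2+-16) = (8, -14)

(8, -14)


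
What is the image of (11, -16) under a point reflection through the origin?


Reflection through origin: (x, y) -> (-x, -y)
(11, -16) -> (-11, 16)

(-11, 16)


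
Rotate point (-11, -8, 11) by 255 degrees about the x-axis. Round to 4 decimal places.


x' = -11
y' = -8*cos(255) - 11*sin(255) = 12.6957
z' = -8*sin(255) + 11*cos(255) = 4.8804

(-11, 12.6957, 4.8804)


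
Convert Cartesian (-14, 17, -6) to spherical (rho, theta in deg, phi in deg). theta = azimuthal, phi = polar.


rho = sqrt((-14)^2 + 17^2 + (-6)^2) = 22.8254
theta = atan2(17, -14) = 129.4725 deg
phi = acos(-6/22.8254) = 105.2401 deg

rho = 22.8254, theta = 129.4725 deg, phi = 105.2401 deg


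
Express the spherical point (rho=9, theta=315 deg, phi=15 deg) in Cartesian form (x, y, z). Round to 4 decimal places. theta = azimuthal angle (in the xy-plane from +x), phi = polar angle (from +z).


x = 9 * sin(15) * cos(315) = 1.6471
y = 9 * sin(15) * sin(315) = -1.6471
z = 9 * cos(15) = 8.6933

(1.6471, -1.6471, 8.6933)


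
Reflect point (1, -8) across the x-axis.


Reflection across x-axis: (x, y) -> (x, -y)
(1, -8) -> (1, 8)

(1, 8)


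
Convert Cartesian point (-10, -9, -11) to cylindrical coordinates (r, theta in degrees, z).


r = sqrt((-10)^2 + (-9)^2) = 13.4536
theta = atan2(-9, -10) = 221.9872 deg
z = -11

r = 13.4536, theta = 221.9872 deg, z = -11


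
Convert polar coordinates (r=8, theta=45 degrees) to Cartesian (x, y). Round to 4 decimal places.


x = 8 * cos(45) = 5.6569
y = 8 * sin(45) = 5.6569

(5.6569, 5.6569)


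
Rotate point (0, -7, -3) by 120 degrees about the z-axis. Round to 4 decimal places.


x' = 0*cos(120) - -7*sin(120) = 6.0622
y' = 0*sin(120) + -7*cos(120) = 3.5
z' = -3

(6.0622, 3.5, -3)


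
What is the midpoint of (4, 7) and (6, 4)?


Midpoint = ((4+6)/2, (7+4)/2) = (5, 5.5)

(5, 5.5)


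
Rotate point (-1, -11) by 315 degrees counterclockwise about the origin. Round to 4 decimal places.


x' = -1*cos(315) - -11*sin(315) = -8.4853
y' = -1*sin(315) + -11*cos(315) = -7.0711

(-8.4853, -7.0711)


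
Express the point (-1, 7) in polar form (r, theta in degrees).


r = sqrt((-1)^2 + 7^2) = 7.0711
theta = atan2(7, -1) = 98.1301 degrees

r = 7.0711, theta = 98.1301 degrees


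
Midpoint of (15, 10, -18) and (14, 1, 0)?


Midpoint = ((15+14)/2, (10+1)/2, (-18+0)/2) = (14.5, 5.5, -9)

(14.5, 5.5, -9)


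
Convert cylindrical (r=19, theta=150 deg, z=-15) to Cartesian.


x = 19 * cos(150) = -16.4545
y = 19 * sin(150) = 9.5
z = -15

(-16.4545, 9.5, -15)


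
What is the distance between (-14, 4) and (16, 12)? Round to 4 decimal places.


d = sqrt((16--14)^2 + (12-4)^2) = 31.0483

31.0483


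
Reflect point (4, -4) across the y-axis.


Reflection across y-axis: (x, y) -> (-x, y)
(4, -4) -> (-4, -4)

(-4, -4)


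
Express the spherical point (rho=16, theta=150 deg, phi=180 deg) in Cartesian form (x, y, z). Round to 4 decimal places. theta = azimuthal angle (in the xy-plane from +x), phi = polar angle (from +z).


x = 16 * sin(180) * cos(150) = 0
y = 16 * sin(180) * sin(150) = 0
z = 16 * cos(180) = -16

(0, 0, -16)


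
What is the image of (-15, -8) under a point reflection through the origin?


Reflection through origin: (x, y) -> (-x, -y)
(-15, -8) -> (15, 8)

(15, 8)


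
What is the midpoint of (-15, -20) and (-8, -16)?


Midpoint = ((-15+-8)/2, (-20+-16)/2) = (-11.5, -18)

(-11.5, -18)


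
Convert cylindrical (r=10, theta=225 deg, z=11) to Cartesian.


x = 10 * cos(225) = -7.0711
y = 10 * sin(225) = -7.0711
z = 11

(-7.0711, -7.0711, 11)


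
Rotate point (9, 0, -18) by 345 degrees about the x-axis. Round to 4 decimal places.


x' = 9
y' = 0*cos(345) - -18*sin(345) = -4.6587
z' = 0*sin(345) + -18*cos(345) = -17.3867

(9, -4.6587, -17.3867)


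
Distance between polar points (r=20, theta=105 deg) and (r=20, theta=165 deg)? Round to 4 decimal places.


d = sqrt(r1^2 + r2^2 - 2*r1*r2*cos(t2-t1))
d = sqrt(20^2 + 20^2 - 2*20*20*cos(165-105)) = 20

20


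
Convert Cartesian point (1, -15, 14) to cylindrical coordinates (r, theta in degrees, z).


r = sqrt(1^2 + (-15)^2) = 15.0333
theta = atan2(-15, 1) = 273.8141 deg
z = 14

r = 15.0333, theta = 273.8141 deg, z = 14


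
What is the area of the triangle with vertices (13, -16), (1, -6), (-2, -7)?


Area = |x1(y2-y3) + x2(y3-y1) + x3(y1-y2)| / 2
= |13*(-6--7) + 1*(-7--16) + -2*(-16--6)| / 2
= 21

21


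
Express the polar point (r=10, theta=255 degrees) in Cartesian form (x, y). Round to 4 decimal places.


x = 10 * cos(255) = -2.5882
y = 10 * sin(255) = -9.6593

(-2.5882, -9.6593)


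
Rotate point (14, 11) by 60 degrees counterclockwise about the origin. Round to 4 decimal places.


x' = 14*cos(60) - 11*sin(60) = -2.5263
y' = 14*sin(60) + 11*cos(60) = 17.6244

(-2.5263, 17.6244)


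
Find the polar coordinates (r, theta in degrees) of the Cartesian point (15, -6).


r = sqrt(15^2 + (-6)^2) = 16.1555
theta = atan2(-6, 15) = 338.1986 degrees

r = 16.1555, theta = 338.1986 degrees


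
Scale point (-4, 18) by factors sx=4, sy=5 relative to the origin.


Scaling: (x*sx, y*sy) = (-4*4, 18*5) = (-16, 90)

(-16, 90)


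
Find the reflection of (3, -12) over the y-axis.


Reflection across y-axis: (x, y) -> (-x, y)
(3, -12) -> (-3, -12)

(-3, -12)


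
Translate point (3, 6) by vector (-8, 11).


Translation: (x+dx, y+dy) = (3+-8, 6+11) = (-5, 17)

(-5, 17)


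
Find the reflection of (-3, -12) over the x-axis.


Reflection across x-axis: (x, y) -> (x, -y)
(-3, -12) -> (-3, 12)

(-3, 12)


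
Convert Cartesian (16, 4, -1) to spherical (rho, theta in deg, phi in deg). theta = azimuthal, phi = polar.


rho = sqrt(16^2 + 4^2 + (-1)^2) = 16.5227
theta = atan2(4, 16) = 14.0362 deg
phi = acos(-1/16.5227) = 93.4698 deg

rho = 16.5227, theta = 14.0362 deg, phi = 93.4698 deg


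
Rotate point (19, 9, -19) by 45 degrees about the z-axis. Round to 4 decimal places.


x' = 19*cos(45) - 9*sin(45) = 7.0711
y' = 19*sin(45) + 9*cos(45) = 19.799
z' = -19

(7.0711, 19.799, -19)


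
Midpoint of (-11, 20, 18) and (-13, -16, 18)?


Midpoint = ((-11+-13)/2, (20+-16)/2, (18+18)/2) = (-12, 2, 18)

(-12, 2, 18)


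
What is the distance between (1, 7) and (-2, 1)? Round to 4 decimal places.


d = sqrt((-2-1)^2 + (1-7)^2) = 6.7082

6.7082


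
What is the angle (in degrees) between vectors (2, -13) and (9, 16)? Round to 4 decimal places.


dot = 2*9 + -13*16 = -190
|u| = 13.1529, |v| = 18.3576
cos(angle) = -0.7869
angle = 141.8961 degrees

141.8961 degrees


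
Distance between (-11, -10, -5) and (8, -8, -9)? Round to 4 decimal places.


d = sqrt((8--11)^2 + (-8--10)^2 + (-9--5)^2) = 19.5192

19.5192


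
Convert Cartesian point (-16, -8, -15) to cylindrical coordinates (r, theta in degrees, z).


r = sqrt((-16)^2 + (-8)^2) = 17.8885
theta = atan2(-8, -16) = 206.5651 deg
z = -15

r = 17.8885, theta = 206.5651 deg, z = -15


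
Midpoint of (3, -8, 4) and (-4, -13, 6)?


Midpoint = ((3+-4)/2, (-8+-13)/2, (4+6)/2) = (-0.5, -10.5, 5)

(-0.5, -10.5, 5)


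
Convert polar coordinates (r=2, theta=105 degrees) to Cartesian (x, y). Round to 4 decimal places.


x = 2 * cos(105) = -0.5176
y = 2 * sin(105) = 1.9319

(-0.5176, 1.9319)


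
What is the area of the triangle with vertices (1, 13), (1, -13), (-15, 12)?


Area = |x1(y2-y3) + x2(y3-y1) + x3(y1-y2)| / 2
= |1*(-13-12) + 1*(12-13) + -15*(13--13)| / 2
= 208

208


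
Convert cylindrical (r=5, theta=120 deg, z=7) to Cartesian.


x = 5 * cos(120) = -2.5
y = 5 * sin(120) = 4.3301
z = 7

(-2.5, 4.3301, 7)


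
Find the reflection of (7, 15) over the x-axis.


Reflection across x-axis: (x, y) -> (x, -y)
(7, 15) -> (7, -15)

(7, -15)


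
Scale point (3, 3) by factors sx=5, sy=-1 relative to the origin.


Scaling: (x*sx, y*sy) = (3*5, 3*-1) = (15, -3)

(15, -3)


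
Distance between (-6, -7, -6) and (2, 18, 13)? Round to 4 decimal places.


d = sqrt((2--6)^2 + (18--7)^2 + (13--6)^2) = 32.4037

32.4037


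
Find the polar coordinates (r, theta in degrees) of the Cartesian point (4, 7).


r = sqrt(4^2 + 7^2) = 8.0623
theta = atan2(7, 4) = 60.2551 degrees

r = 8.0623, theta = 60.2551 degrees


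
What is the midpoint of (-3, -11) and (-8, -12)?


Midpoint = ((-3+-8)/2, (-11+-12)/2) = (-5.5, -11.5)

(-5.5, -11.5)


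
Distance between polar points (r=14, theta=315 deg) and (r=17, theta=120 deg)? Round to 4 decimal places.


d = sqrt(r1^2 + r2^2 - 2*r1*r2*cos(t2-t1))
d = sqrt(14^2 + 17^2 - 2*14*17*cos(120-315)) = 30.7373

30.7373


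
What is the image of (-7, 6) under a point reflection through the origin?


Reflection through origin: (x, y) -> (-x, -y)
(-7, 6) -> (7, -6)

(7, -6)


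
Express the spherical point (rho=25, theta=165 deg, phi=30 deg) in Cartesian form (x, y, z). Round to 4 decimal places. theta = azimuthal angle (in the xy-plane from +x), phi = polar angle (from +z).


x = 25 * sin(30) * cos(165) = -12.0741
y = 25 * sin(30) * sin(165) = 3.2352
z = 25 * cos(30) = 21.6506

(-12.0741, 3.2352, 21.6506)


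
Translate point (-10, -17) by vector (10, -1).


Translation: (x+dx, y+dy) = (-10+10, -17+-1) = (0, -18)

(0, -18)


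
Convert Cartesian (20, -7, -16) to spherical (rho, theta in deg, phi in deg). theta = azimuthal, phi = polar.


rho = sqrt(20^2 + (-7)^2 + (-16)^2) = 26.5518
theta = atan2(-7, 20) = 340.71 deg
phi = acos(-16/26.5518) = 127.056 deg

rho = 26.5518, theta = 340.71 deg, phi = 127.056 deg


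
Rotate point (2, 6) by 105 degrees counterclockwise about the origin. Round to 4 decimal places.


x' = 2*cos(105) - 6*sin(105) = -6.3132
y' = 2*sin(105) + 6*cos(105) = 0.3789

(-6.3132, 0.3789)


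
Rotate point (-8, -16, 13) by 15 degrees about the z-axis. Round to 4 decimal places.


x' = -8*cos(15) - -16*sin(15) = -3.5863
y' = -8*sin(15) + -16*cos(15) = -17.5254
z' = 13

(-3.5863, -17.5254, 13)


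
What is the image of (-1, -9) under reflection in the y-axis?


Reflection across y-axis: (x, y) -> (-x, y)
(-1, -9) -> (1, -9)

(1, -9)


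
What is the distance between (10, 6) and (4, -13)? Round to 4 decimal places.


d = sqrt((4-10)^2 + (-13-6)^2) = 19.9249

19.9249


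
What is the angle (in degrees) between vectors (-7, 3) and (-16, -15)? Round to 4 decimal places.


dot = -7*-16 + 3*-15 = 67
|u| = 7.6158, |v| = 21.9317
cos(angle) = 0.4011
angle = 66.351 degrees

66.351 degrees


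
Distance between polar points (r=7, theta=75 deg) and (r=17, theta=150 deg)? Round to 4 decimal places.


d = sqrt(r1^2 + r2^2 - 2*r1*r2*cos(t2-t1))
d = sqrt(7^2 + 17^2 - 2*7*17*cos(150-75)) = 16.6253

16.6253


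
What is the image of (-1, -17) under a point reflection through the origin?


Reflection through origin: (x, y) -> (-x, -y)
(-1, -17) -> (1, 17)

(1, 17)


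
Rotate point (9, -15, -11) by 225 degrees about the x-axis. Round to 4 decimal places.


x' = 9
y' = -15*cos(225) - -11*sin(225) = 2.8284
z' = -15*sin(225) + -11*cos(225) = 18.3848

(9, 2.8284, 18.3848)


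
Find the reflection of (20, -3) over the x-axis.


Reflection across x-axis: (x, y) -> (x, -y)
(20, -3) -> (20, 3)

(20, 3)


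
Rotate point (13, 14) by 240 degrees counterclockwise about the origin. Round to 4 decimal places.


x' = 13*cos(240) - 14*sin(240) = 5.6244
y' = 13*sin(240) + 14*cos(240) = -18.2583

(5.6244, -18.2583)


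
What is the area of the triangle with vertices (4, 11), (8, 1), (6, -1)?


Area = |x1(y2-y3) + x2(y3-y1) + x3(y1-y2)| / 2
= |4*(1--1) + 8*(-1-11) + 6*(11-1)| / 2
= 14

14


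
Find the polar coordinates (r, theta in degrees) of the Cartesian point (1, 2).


r = sqrt(1^2 + 2^2) = 2.2361
theta = atan2(2, 1) = 63.4349 degrees

r = 2.2361, theta = 63.4349 degrees


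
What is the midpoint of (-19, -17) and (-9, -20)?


Midpoint = ((-19+-9)/2, (-17+-20)/2) = (-14, -18.5)

(-14, -18.5)


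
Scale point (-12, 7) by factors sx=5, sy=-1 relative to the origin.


Scaling: (x*sx, y*sy) = (-12*5, 7*-1) = (-60, -7)

(-60, -7)


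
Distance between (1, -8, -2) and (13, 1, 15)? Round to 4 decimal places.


d = sqrt((13-1)^2 + (1--8)^2 + (15--2)^2) = 22.6716

22.6716


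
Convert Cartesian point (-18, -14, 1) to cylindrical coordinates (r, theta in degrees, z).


r = sqrt((-18)^2 + (-14)^2) = 22.8035
theta = atan2(-14, -18) = 217.875 deg
z = 1

r = 22.8035, theta = 217.875 deg, z = 1


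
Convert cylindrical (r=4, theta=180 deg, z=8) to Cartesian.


x = 4 * cos(180) = -4
y = 4 * sin(180) = 0
z = 8

(-4, 0, 8)


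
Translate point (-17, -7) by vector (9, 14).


Translation: (x+dx, y+dy) = (-17+9, -7+14) = (-8, 7)

(-8, 7)


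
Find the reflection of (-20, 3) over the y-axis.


Reflection across y-axis: (x, y) -> (-x, y)
(-20, 3) -> (20, 3)

(20, 3)


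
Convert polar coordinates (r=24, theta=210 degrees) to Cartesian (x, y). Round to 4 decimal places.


x = 24 * cos(210) = -20.7846
y = 24 * sin(210) = -12

(-20.7846, -12)


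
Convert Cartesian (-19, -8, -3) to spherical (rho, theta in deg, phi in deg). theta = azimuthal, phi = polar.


rho = sqrt((-19)^2 + (-8)^2 + (-3)^2) = 20.8327
theta = atan2(-8, -19) = 202.8337 deg
phi = acos(-3/20.8327) = 98.2796 deg

rho = 20.8327, theta = 202.8337 deg, phi = 98.2796 deg


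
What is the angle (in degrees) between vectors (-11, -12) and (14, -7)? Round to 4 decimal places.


dot = -11*14 + -12*-7 = -70
|u| = 16.2788, |v| = 15.6525
cos(angle) = -0.2747
angle = 105.9454 degrees

105.9454 degrees


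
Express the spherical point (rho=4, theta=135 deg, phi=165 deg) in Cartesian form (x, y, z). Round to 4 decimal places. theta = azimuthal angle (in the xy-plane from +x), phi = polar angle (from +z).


x = 4 * sin(165) * cos(135) = -0.7321
y = 4 * sin(165) * sin(135) = 0.7321
z = 4 * cos(165) = -3.8637

(-0.7321, 0.7321, -3.8637)


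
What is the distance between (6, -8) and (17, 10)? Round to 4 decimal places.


d = sqrt((17-6)^2 + (10--8)^2) = 21.095

21.095


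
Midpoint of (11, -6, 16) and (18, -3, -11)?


Midpoint = ((11+18)/2, (-6+-3)/2, (16+-11)/2) = (14.5, -4.5, 2.5)

(14.5, -4.5, 2.5)


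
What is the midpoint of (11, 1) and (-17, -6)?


Midpoint = ((11+-17)/2, (1+-6)/2) = (-3, -2.5)

(-3, -2.5)


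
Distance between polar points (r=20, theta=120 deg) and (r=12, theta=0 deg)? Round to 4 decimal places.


d = sqrt(r1^2 + r2^2 - 2*r1*r2*cos(t2-t1))
d = sqrt(20^2 + 12^2 - 2*20*12*cos(0-120)) = 28

28


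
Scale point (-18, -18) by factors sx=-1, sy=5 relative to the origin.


Scaling: (x*sx, y*sy) = (-18*-1, -18*5) = (18, -90)

(18, -90)


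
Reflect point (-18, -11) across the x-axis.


Reflection across x-axis: (x, y) -> (x, -y)
(-18, -11) -> (-18, 11)

(-18, 11)


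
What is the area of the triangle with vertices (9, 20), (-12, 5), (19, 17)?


Area = |x1(y2-y3) + x2(y3-y1) + x3(y1-y2)| / 2
= |9*(5-17) + -12*(17-20) + 19*(20-5)| / 2
= 106.5

106.5


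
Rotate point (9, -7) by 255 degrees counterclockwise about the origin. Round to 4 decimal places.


x' = 9*cos(255) - -7*sin(255) = -9.0909
y' = 9*sin(255) + -7*cos(255) = -6.8816

(-9.0909, -6.8816)


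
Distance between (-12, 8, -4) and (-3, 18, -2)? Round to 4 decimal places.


d = sqrt((-3--12)^2 + (18-8)^2 + (-2--4)^2) = 13.6015

13.6015


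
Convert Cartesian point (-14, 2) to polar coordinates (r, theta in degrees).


r = sqrt((-14)^2 + 2^2) = 14.1421
theta = atan2(2, -14) = 171.8699 degrees

r = 14.1421, theta = 171.8699 degrees


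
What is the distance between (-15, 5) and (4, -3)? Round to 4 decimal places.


d = sqrt((4--15)^2 + (-3-5)^2) = 20.6155

20.6155


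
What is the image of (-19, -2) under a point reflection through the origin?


Reflection through origin: (x, y) -> (-x, -y)
(-19, -2) -> (19, 2)

(19, 2)


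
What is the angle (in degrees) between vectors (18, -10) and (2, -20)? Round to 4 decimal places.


dot = 18*2 + -10*-20 = 236
|u| = 20.5913, |v| = 20.0998
cos(angle) = 0.5702
angle = 55.2348 degrees

55.2348 degrees


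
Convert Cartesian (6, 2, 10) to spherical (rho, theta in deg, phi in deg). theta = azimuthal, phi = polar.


rho = sqrt(6^2 + 2^2 + 10^2) = 11.8322
theta = atan2(2, 6) = 18.4349 deg
phi = acos(10/11.8322) = 32.3115 deg

rho = 11.8322, theta = 18.4349 deg, phi = 32.3115 deg


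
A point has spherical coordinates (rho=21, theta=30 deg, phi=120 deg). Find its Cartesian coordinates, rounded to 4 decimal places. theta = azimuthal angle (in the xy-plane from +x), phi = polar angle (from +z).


x = 21 * sin(120) * cos(30) = 15.75
y = 21 * sin(120) * sin(30) = 9.0933
z = 21 * cos(120) = -10.5

(15.75, 9.0933, -10.5)


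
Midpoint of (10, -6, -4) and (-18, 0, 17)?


Midpoint = ((10+-18)/2, (-6+0)/2, (-4+17)/2) = (-4, -3, 6.5)

(-4, -3, 6.5)


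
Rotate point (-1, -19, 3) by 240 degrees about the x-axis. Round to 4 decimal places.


x' = -1
y' = -19*cos(240) - 3*sin(240) = 12.0981
z' = -19*sin(240) + 3*cos(240) = 14.9545

(-1, 12.0981, 14.9545)


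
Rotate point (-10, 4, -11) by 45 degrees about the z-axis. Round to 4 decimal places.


x' = -10*cos(45) - 4*sin(45) = -9.8995
y' = -10*sin(45) + 4*cos(45) = -4.2426
z' = -11

(-9.8995, -4.2426, -11)


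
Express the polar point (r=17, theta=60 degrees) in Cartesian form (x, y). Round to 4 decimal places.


x = 17 * cos(60) = 8.5
y = 17 * sin(60) = 14.7224

(8.5, 14.7224)


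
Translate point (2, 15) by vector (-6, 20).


Translation: (x+dx, y+dy) = (2+-6, 15+20) = (-4, 35)

(-4, 35)


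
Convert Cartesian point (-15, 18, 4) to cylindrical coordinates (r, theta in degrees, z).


r = sqrt((-15)^2 + 18^2) = 23.4307
theta = atan2(18, -15) = 129.8056 deg
z = 4

r = 23.4307, theta = 129.8056 deg, z = 4


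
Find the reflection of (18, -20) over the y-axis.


Reflection across y-axis: (x, y) -> (-x, y)
(18, -20) -> (-18, -20)

(-18, -20)


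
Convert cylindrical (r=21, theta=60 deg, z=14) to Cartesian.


x = 21 * cos(60) = 10.5
y = 21 * sin(60) = 18.1865
z = 14

(10.5, 18.1865, 14)


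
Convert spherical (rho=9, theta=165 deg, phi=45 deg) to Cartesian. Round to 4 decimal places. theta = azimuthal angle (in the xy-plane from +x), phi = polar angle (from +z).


x = 9 * sin(45) * cos(165) = -6.1471
y = 9 * sin(45) * sin(165) = 1.6471
z = 9 * cos(45) = 6.364

(-6.1471, 1.6471, 6.364)


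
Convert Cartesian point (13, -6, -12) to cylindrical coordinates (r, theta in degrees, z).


r = sqrt(13^2 + (-6)^2) = 14.3178
theta = atan2(-6, 13) = 335.2249 deg
z = -12

r = 14.3178, theta = 335.2249 deg, z = -12


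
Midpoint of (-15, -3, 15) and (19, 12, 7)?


Midpoint = ((-15+19)/2, (-3+12)/2, (15+7)/2) = (2, 4.5, 11)

(2, 4.5, 11)


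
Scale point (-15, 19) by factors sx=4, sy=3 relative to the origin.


Scaling: (x*sx, y*sy) = (-15*4, 19*3) = (-60, 57)

(-60, 57)


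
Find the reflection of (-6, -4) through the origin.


Reflection through origin: (x, y) -> (-x, -y)
(-6, -4) -> (6, 4)

(6, 4)


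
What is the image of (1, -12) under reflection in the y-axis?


Reflection across y-axis: (x, y) -> (-x, y)
(1, -12) -> (-1, -12)

(-1, -12)


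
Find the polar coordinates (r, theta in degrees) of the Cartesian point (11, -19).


r = sqrt(11^2 + (-19)^2) = 21.9545
theta = atan2(-19, 11) = 300.0686 degrees

r = 21.9545, theta = 300.0686 degrees


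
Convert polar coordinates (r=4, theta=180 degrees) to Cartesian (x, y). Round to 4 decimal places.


x = 4 * cos(180) = -4
y = 4 * sin(180) = 0

(-4, 0)


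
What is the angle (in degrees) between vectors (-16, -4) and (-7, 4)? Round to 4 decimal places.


dot = -16*-7 + -4*4 = 96
|u| = 16.4924, |v| = 8.0623
cos(angle) = 0.722
angle = 43.7811 degrees

43.7811 degrees


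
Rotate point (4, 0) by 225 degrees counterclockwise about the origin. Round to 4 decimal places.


x' = 4*cos(225) - 0*sin(225) = -2.8284
y' = 4*sin(225) + 0*cos(225) = -2.8284

(-2.8284, -2.8284)


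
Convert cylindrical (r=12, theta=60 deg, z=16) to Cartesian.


x = 12 * cos(60) = 6
y = 12 * sin(60) = 10.3923
z = 16

(6, 10.3923, 16)


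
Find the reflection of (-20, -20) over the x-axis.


Reflection across x-axis: (x, y) -> (x, -y)
(-20, -20) -> (-20, 20)

(-20, 20)


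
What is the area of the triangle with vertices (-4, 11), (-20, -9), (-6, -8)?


Area = |x1(y2-y3) + x2(y3-y1) + x3(y1-y2)| / 2
= |-4*(-9--8) + -20*(-8-11) + -6*(11--9)| / 2
= 132

132


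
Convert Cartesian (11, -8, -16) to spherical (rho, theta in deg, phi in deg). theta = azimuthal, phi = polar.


rho = sqrt(11^2 + (-8)^2 + (-16)^2) = 21
theta = atan2(-8, 11) = 323.9726 deg
phi = acos(-16/21) = 139.6324 deg

rho = 21, theta = 323.9726 deg, phi = 139.6324 deg


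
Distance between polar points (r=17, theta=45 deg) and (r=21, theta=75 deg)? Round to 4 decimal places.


d = sqrt(r1^2 + r2^2 - 2*r1*r2*cos(t2-t1))
d = sqrt(17^2 + 21^2 - 2*17*21*cos(75-45)) = 10.5668

10.5668


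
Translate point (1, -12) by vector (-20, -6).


Translation: (x+dx, y+dy) = (1+-20, -12+-6) = (-19, -18)

(-19, -18)


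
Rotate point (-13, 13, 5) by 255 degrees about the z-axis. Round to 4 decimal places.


x' = -13*cos(255) - 13*sin(255) = 15.9217
y' = -13*sin(255) + 13*cos(255) = 9.1924
z' = 5

(15.9217, 9.1924, 5)


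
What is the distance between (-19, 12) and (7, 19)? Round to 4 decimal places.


d = sqrt((7--19)^2 + (19-12)^2) = 26.9258

26.9258


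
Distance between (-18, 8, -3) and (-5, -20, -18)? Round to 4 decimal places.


d = sqrt((-5--18)^2 + (-20-8)^2 + (-18--3)^2) = 34.322

34.322


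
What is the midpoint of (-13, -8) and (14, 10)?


Midpoint = ((-13+14)/2, (-8+10)/2) = (0.5, 1)

(0.5, 1)


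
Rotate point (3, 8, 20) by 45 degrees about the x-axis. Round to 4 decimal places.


x' = 3
y' = 8*cos(45) - 20*sin(45) = -8.4853
z' = 8*sin(45) + 20*cos(45) = 19.799

(3, -8.4853, 19.799)


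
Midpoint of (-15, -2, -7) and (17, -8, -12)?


Midpoint = ((-15+17)/2, (-2+-8)/2, (-7+-12)/2) = (1, -5, -9.5)

(1, -5, -9.5)


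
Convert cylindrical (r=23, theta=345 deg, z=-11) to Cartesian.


x = 23 * cos(345) = 22.2163
y = 23 * sin(345) = -5.9528
z = -11

(22.2163, -5.9528, -11)


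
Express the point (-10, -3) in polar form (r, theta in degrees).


r = sqrt((-10)^2 + (-3)^2) = 10.4403
theta = atan2(-3, -10) = 196.6992 degrees

r = 10.4403, theta = 196.6992 degrees


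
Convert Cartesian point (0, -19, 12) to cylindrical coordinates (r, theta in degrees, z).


r = sqrt(0^2 + (-19)^2) = 19
theta = atan2(-19, 0) = 270 deg
z = 12

r = 19, theta = 270 deg, z = 12
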